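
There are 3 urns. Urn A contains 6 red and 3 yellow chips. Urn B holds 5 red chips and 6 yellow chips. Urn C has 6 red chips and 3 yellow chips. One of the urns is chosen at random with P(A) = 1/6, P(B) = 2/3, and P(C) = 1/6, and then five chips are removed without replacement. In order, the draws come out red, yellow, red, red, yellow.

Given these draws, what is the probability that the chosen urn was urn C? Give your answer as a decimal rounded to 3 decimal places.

0.212

Compute the likelihood of the observed sequence for each case: P(data | urn A) = (6/9)(3/8)(5/7)(4/6)(2/5) = 1/21; P(data | urn B) = (5/11)(6/10)(4/9)(3/8)(5/7) = 5/154; P(data | urn C) = (6/9)(3/8)(5/7)(4/6)(2/5) = 1/21.
Weighting by the prior gives 1/6 · 1/21 = 1/126, 2/3 · 5/154 = 5/231, 1/6 · 1/21 = 1/126; these sum to 26/693.
So P(urn C | data) = (1/126) / (26/693) = 11/52.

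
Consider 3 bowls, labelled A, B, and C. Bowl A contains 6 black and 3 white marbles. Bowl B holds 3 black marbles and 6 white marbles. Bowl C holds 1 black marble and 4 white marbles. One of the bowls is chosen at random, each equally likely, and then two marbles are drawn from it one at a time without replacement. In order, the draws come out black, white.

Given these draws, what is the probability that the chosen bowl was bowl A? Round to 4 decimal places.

Under each hypothesis, the probability of the observed sequence is: P(data | bowl A) = (6/9)(3/8) = 1/4; P(data | bowl B) = (3/9)(6/8) = 1/4; P(data | bowl C) = (1/5)(4/4) = 1/5.
Weighting by the prior gives 1/3 · 1/4 = 1/12, 1/3 · 1/4 = 1/12, 1/3 · 1/5 = 1/15; these sum to 7/30.
Hence P(bowl A | data) = (1/12) / (7/30) = 5/14.

0.3571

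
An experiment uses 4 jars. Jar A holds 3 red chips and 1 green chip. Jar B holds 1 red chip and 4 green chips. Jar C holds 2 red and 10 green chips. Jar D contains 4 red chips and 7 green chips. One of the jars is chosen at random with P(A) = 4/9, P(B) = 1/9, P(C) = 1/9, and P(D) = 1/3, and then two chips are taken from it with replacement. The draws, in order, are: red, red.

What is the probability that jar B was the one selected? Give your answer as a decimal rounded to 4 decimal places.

0.0147

Compute the likelihood of the observed sequence for each case: P(data | jar A) = (3/4)(3/4) = 0.5625; P(data | jar B) = (1/5)(1/5) = 0.04; P(data | jar C) = (2/12)(2/12) = 0.027778; P(data | jar D) = (4/11)(4/11) = 0.13223.
The prior-weighted likelihoods are 4/9 · 0.5625 = 0.25, 1/9 · 0.04 = 0.0044444, 1/9 · 0.027778 = 0.0030864, 1/3 · 0.13223 = 0.044077; with total 0.30161.
Hence P(jar B | data) = (0.0044444) / (0.30161) = 0.014736.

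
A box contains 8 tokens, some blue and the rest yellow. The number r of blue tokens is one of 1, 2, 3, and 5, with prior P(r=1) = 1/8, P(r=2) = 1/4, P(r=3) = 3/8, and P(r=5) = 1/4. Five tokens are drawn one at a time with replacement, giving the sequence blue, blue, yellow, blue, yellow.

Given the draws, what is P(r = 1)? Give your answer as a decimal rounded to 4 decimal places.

The likelihood of the observed sequence under each hypothesis: P(data | r = 1) = (1/8)(1/8)(7/8)(1/8)(7/8) = 0.0014954; P(data | r = 2) = (2/8)(2/8)(6/8)(2/8)(6/8) = 0.0087891; P(data | r = 3) = (3/8)(3/8)(5/8)(3/8)(5/8) = 0.020599; P(data | r = 5) = (5/8)(5/8)(3/8)(5/8)(3/8) = 0.034332.
Multiplying each by its prior: 1/8 · 0.0014954 = 0.00018692, 1/4 · 0.0087891 = 0.0021973, 3/8 · 0.020599 = 0.0077248, 1/4 · 0.034332 = 0.0085831; these sum to 0.018692.
Hence P(r = 1 | data) = (0.00018692) / (0.018692) = 0.01.

0.0100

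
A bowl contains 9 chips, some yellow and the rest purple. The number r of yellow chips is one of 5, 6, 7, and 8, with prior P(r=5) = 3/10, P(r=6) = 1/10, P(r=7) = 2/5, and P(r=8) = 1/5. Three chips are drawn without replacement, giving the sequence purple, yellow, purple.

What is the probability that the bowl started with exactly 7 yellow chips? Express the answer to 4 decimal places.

Compute the likelihood of the observed sequence for each case: P(data | r = 5) = (4/9)(5/8)(3/7) = 5/42; P(data | r = 6) = (3/9)(6/8)(2/7) = 1/14; P(data | r = 7) = (2/9)(7/8)(1/7) = 1/36; P(data | r = 8) = (1/9)(8/8)(0/7) = 0.
Multiplying each by its prior: 3/10 · 5/42 = 1/28, 1/10 · 1/14 = 1/140, 2/5 · 1/36 = 1/90, 1/5 · 0 = 0; these sum to 17/315.
By Bayes' rule, P(r = 7 | data) = (1/90) / (17/315) = 7/34.

0.2059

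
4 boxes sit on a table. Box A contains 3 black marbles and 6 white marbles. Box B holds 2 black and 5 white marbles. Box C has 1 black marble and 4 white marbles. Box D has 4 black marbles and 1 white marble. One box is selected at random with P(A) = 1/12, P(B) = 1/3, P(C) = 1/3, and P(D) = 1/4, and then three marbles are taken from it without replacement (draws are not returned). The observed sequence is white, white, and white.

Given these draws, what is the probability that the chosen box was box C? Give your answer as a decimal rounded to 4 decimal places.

Under each hypothesis, the probability of the observed sequence is: P(data | box A) = (6/9)(5/8)(4/7) = 0.2381; P(data | box B) = (5/7)(4/6)(3/5) = 0.28571; P(data | box C) = (4/5)(3/4)(2/3) = 0.4; P(data | box D) = (1/5)(0/4) = 0.
Multiplying each by its prior: 1/12 · 0.2381 = 0.019841, 1/3 · 0.28571 = 0.095238, 1/3 · 0.4 = 0.13333, 1/4 · 0 = 0; with total 0.24841.
So P(box C | data) = (0.13333) / (0.24841) = 0.53674.

0.5367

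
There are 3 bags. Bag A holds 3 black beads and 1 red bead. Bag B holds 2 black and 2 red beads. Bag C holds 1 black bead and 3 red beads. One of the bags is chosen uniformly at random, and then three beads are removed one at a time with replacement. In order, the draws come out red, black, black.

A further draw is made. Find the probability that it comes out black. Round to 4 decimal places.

Under each hypothesis, the probability of the observed sequence is: P(data | bag A) = (1/4)(3/4)(3/4) = 9/64; P(data | bag B) = (2/4)(2/4)(2/4) = 1/8; P(data | bag C) = (3/4)(1/4)(1/4) = 3/64.
Weighting by the prior gives 1/3 · 9/64 = 3/64, 1/3 · 1/8 = 1/24, 1/3 · 3/64 = 1/64; with total 5/48.
Normalising, the posterior is P(bag A | data) = 9/20, P(bag B | data) = 2/5, P(bag C | data) = 3/20.
So P(black next | data) = Σ P(black next | H) P(H | data) = (3/4)(9/20) + (1/2)(2/5) + (1/4)(3/20) = 23/40.

0.5750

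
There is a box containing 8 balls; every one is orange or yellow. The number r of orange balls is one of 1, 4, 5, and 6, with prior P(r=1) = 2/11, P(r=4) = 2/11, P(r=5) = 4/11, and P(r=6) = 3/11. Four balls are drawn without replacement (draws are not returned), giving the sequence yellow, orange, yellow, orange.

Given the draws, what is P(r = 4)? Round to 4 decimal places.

For each hypothesis, P(data | H) works out to: P(data | r = 1) = (7/8)(1/7)(6/6)(0/5) = 0; P(data | r = 4) = (4/8)(4/7)(3/6)(3/5) = 0.085714; P(data | r = 5) = (3/8)(5/7)(2/6)(4/5) = 0.071429; P(data | r = 6) = (2/8)(6/7)(1/6)(5/5) = 0.035714.
The prior-weighted likelihoods are 2/11 · 0 = 0, 2/11 · 0.085714 = 0.015584, 4/11 · 0.071429 = 0.025974, 3/11 · 0.035714 = 0.0097403; with total 0.051299.
Therefore the posterior P(r = 4 | data) = (0.015584) / (0.051299) = 0.3038.

0.3038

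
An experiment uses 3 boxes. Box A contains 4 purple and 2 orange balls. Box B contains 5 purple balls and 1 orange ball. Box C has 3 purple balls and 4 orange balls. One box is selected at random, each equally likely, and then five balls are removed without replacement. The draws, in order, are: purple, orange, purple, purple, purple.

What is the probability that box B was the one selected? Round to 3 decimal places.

0.714

Under each hypothesis, the probability of the observed sequence is: P(data | box A) = (4/6)(2/5)(3/4)(2/3)(1/2) = 1/15; P(data | box B) = (5/6)(1/5)(4/4)(3/3)(2/2) = 1/6; P(data | box C) = (3/7)(4/6)(2/5)(1/4)(0/3) = 0.
Weighting by the prior gives 1/3 · 1/15 = 1/45, 1/3 · 1/6 = 1/18, 1/3 · 0 = 0; these sum to 7/90.
By Bayes' rule, P(box B | data) = (1/18) / (7/90) = 5/7.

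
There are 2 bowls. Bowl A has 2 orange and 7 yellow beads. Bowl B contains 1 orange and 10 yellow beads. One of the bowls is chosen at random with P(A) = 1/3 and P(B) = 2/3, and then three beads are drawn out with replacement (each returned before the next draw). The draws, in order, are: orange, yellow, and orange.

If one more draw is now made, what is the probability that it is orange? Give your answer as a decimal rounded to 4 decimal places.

0.1853

Under each hypothesis, the probability of the observed sequence is: P(data | bowl A) = (2/9)(7/9)(2/9) = 0.038409; P(data | bowl B) = (1/11)(10/11)(1/11) = 0.0075131.
Weighting by the prior gives 1/3 · 0.038409 = 0.012803, 2/3 · 0.0075131 = 0.0050088; summing to 0.017812.
Dividing through by the total gives posterior P(bowl A | data) = 0.71879, P(bowl B | data) = 0.28121.
Averaging over the posterior, P(orange next | data) = (2/9)(0.71879) + (1/11)(0.28121) = 0.1853.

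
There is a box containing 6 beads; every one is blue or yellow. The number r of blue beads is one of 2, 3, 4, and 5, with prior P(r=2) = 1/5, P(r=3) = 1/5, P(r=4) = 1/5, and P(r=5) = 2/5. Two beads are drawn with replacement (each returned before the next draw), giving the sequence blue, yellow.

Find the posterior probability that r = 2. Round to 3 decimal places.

0.229

For each hypothesis, P(data | H) works out to: P(data | r = 2) = (2/6)(4/6) = 2/9; P(data | r = 3) = (3/6)(3/6) = 1/4; P(data | r = 4) = (4/6)(2/6) = 2/9; P(data | r = 5) = (5/6)(1/6) = 5/36.
Weighting by the prior gives 1/5 · 2/9 = 2/45, 1/5 · 1/4 = 1/20, 1/5 · 2/9 = 2/45, 2/5 · 5/36 = 1/18; these sum to 7/36.
So P(r = 2 | data) = (2/45) / (7/36) = 8/35.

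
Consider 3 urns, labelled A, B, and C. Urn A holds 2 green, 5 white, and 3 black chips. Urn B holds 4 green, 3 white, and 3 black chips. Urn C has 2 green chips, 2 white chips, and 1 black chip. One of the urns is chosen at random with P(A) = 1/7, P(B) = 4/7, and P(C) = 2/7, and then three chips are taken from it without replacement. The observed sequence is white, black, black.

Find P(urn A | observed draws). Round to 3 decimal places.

0.294

The likelihood of the observed sequence under each hypothesis: P(data | urn A) = (5/10)(3/9)(2/8) = 1/24; P(data | urn B) = (3/10)(3/9)(2/8) = 1/40; P(data | urn C) = (2/5)(1/4)(0/3) = 0.
Weighting by the prior gives 1/7 · 1/24 = 1/168, 4/7 · 1/40 = 1/70, 2/7 · 0 = 0; these sum to 17/840.
By Bayes' rule, P(urn A | data) = (1/168) / (17/840) = 5/17.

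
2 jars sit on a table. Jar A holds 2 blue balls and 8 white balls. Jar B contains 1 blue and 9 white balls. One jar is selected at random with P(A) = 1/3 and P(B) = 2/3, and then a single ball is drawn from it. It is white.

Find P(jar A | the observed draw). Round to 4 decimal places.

0.3077

The likelihood of this draw under each hypothesis: P(data | jar A) = (8/10) = 4/5; P(data | jar B) = (9/10) = 9/10.
The prior-weighted likelihoods are 1/3 · 4/5 = 4/15, 2/3 · 9/10 = 3/5; these sum to 13/15.
Hence P(jar A | data) = (4/15) / (13/15) = 4/13.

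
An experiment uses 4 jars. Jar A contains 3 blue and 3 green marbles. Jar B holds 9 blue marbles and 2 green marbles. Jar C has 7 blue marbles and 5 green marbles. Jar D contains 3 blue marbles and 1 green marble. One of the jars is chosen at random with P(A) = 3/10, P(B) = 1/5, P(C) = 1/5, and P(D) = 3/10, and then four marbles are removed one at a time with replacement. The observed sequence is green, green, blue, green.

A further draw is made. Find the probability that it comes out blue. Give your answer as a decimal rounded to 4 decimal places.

0.5598

For each hypothesis, P(data | H) works out to: P(data | jar A) = (3/6)(3/6)(3/6)(3/6) = 0.0625; P(data | jar B) = (2/11)(2/11)(9/11)(2/11) = 0.0049177; P(data | jar C) = (5/12)(5/12)(7/12)(5/12) = 0.042197; P(data | jar D) = (1/4)(1/4)(3/4)(1/4) = 0.011719.
Multiplying each by its prior: 3/10 · 0.0625 = 0.01875, 1/5 · 0.0049177 = 0.00098354, 1/5 · 0.042197 = 0.0084394, 3/10 · 0.011719 = 0.0035156; with total 0.031689.
Dividing through by the total gives posterior P(jar A | data) = 0.5917, P(jar B | data) = 0.031038, P(jar C | data) = 0.26632, P(jar D | data) = 0.11094.
Averaging over the posterior, P(blue next | data) = (1/2)(0.5917) + (9/11)(0.031038) + (7/12)(0.26632) + (3/4)(0.11094) = 0.55981.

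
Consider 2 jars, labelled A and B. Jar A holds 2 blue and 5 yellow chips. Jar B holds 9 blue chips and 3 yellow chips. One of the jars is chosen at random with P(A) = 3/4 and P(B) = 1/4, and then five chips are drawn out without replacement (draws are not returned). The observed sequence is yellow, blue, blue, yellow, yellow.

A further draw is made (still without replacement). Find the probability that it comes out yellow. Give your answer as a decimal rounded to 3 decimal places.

0.969

Compute the likelihood of the observed sequence for each case: P(data | jar A) = (5/7)(2/6)(1/5)(4/4)(3/3) = 0.047619; P(data | jar B) = (3/12)(9/11)(8/10)(2/9)(1/8) = 0.0045455.
Weighting by the prior gives 3/4 · 0.047619 = 0.035714, 1/4 · 0.0045455 = 0.0011364; summing to 0.036851.
Dividing through by the total gives posterior P(jar A | data) = 0.96916, P(jar B | data) = 0.030837.
So P(yellow next | data) = Σ P(yellow next | H) P(H | data) = (1)(0.96916) + (0)(0.030837) = 0.96916.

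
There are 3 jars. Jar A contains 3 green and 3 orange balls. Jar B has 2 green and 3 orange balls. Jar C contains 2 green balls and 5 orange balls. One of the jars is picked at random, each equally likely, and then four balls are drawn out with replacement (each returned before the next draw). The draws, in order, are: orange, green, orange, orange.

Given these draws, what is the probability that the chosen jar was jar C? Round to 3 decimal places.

Compute the likelihood of the observed sequence for each case: P(data | jar A) = (3/6)(3/6)(3/6)(3/6) = 0.0625; P(data | jar B) = (3/5)(2/5)(3/5)(3/5) = 0.0864; P(data | jar C) = (5/7)(2/7)(5/7)(5/7) = 0.10412.
Multiplying each by its prior: 1/3 · 0.0625 = 0.020833, 1/3 · 0.0864 = 0.0288, 1/3 · 0.10412 = 0.034708; these sum to 0.084341.
So P(jar C | data) = (0.034708) / (0.084341) = 0.41152.

0.412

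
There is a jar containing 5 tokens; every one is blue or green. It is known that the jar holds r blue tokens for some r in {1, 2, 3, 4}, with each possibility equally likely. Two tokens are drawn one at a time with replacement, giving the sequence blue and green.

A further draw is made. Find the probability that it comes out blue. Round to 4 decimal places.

0.5000

Compute the likelihood of the observed sequence for each case: P(data | r = 1) = (1/5)(4/5) = 4/25; P(data | r = 2) = (2/5)(3/5) = 6/25; P(data | r = 3) = (3/5)(2/5) = 6/25; P(data | r = 4) = (4/5)(1/5) = 4/25.
The prior-weighted likelihoods are 1/4 · 4/25 = 1/25, 1/4 · 6/25 = 3/50, 1/4 · 6/25 = 3/50, 1/4 · 4/25 = 1/25; summing to 1/5.
Normalising, the posterior is P(r = 1 | data) = 1/5, P(r = 2 | data) = 3/10, P(r = 3 | data) = 3/10, P(r = 4 | data) = 1/5.
Averaging over the posterior, P(blue next | data) = (1/5)(1/5) + (2/5)(3/10) + (3/5)(3/10) + (4/5)(1/5) = 1/2.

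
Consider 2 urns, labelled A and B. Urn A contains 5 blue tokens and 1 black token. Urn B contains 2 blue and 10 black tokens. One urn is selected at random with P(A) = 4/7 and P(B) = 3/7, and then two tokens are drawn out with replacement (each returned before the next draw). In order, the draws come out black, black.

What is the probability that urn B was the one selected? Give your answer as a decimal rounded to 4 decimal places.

For each hypothesis, P(data | H) works out to: P(data | urn A) = (1/6)(1/6) = 1/36; P(data | urn B) = (10/12)(10/12) = 25/36.
Weighting by the prior gives 4/7 · 1/36 = 1/63, 3/7 · 25/36 = 25/84; summing to 79/252.
Therefore the posterior P(urn B | data) = (25/84) / (79/252) = 75/79.

0.9494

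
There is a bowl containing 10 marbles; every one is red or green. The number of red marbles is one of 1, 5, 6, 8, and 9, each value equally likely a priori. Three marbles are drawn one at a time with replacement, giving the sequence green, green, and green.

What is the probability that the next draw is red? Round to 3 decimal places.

0.195

Compute the likelihood of the observed sequence for each case: P(data | r = 1) = (9/10)(9/10)(9/10) = 0.729; P(data | r = 5) = (5/10)(5/10)(5/10) = 0.125; P(data | r = 6) = (4/10)(4/10)(4/10) = 0.064; P(data | r = 8) = (2/10)(2/10)(2/10) = 0.008; P(data | r = 9) = (1/10)(1/10)(1/10) = 0.001.
Multiplying each by its prior: 1/5 · 0.729 = 0.1458, 1/5 · 0.125 = 0.025, 1/5 · 0.064 = 0.0128, 1/5 · 0.008 = 0.0016, 1/5 · 0.001 = 0.0002; with total 0.1854.
The posterior is then P(r = 1 | data) = 0.78641, P(r = 5 | data) = 0.13484, P(r = 6 | data) = 0.06904, P(r = 8 | data) = 0.00863, P(r = 9 | data) = 0.0010787.
The predictive probability is P(red next | data) = (1/10)(0.78641) + (1/2)(0.13484) + (3/5)(0.06904) + (4/5)(0.00863) + (9/10)(0.0010787) = 0.19536.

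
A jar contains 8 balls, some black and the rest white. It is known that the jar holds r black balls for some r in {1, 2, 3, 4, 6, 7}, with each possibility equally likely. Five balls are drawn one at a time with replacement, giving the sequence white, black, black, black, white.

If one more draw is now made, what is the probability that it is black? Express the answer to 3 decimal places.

Under each hypothesis, the probability of the observed sequence is: P(data | r = 1) = (7/8)(1/8)(1/8)(1/8)(7/8) = 0.0014954; P(data | r = 2) = (6/8)(2/8)(2/8)(2/8)(6/8) = 0.0087891; P(data | r = 3) = (5/8)(3/8)(3/8)(3/8)(5/8) = 0.020599; P(data | r = 4) = (4/8)(4/8)(4/8)(4/8)(4/8) = 0.03125; P(data | r = 6) = (2/8)(6/8)(6/8)(6/8)(2/8) = 0.026367; P(data | r = 7) = (1/8)(7/8)(7/8)(7/8)(1/8) = 0.010468.
Multiplying each by its prior: 1/6 · 0.0014954 = 0.00024923, 1/6 · 0.0087891 = 0.0014648, 1/6 · 0.020599 = 0.0034332, 1/6 · 0.03125 = 0.0052083, 1/6 · 0.026367 = 0.0043945, 1/6 · 0.010468 = 0.0017446; these sum to 0.016495.
Normalising, the posterior is P(r = 1 | data) = 0.015109, P(r = 2 | data) = 0.088807, P(r = 3 | data) = 0.20814, P(r = 4 | data) = 0.31576, P(r = 6 | data) = 0.26642, P(r = 7 | data) = 0.10577.
So P(black next | data) = Σ P(black next | H) P(H | data) = (1/8)(0.015109) + (1/4)(0.088807) + (3/8)(0.20814) + (1/2)(0.31576) + (3/4)(0.26642) + (7/8)(0.10577) = 0.55238.

0.552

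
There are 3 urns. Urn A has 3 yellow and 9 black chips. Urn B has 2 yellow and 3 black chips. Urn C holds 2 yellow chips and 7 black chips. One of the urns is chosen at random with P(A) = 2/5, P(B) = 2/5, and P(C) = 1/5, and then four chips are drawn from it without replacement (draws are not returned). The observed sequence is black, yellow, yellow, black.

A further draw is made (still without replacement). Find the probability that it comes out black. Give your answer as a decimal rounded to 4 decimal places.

Under each hypothesis, the probability of the observed sequence is: P(data | urn A) = (9/12)(3/11)(2/10)(8/9) = 0.036364; P(data | urn B) = (3/5)(2/4)(1/3)(2/2) = 0.1; P(data | urn C) = (7/9)(2/8)(1/7)(6/6) = 0.027778.
The prior-weighted likelihoods are 2/5 · 0.036364 = 0.014545, 2/5 · 0.1 = 0.04, 1/5 · 0.027778 = 0.0055556; with total 0.060101.
The posterior is then P(urn A | data) = 0.24202, P(urn B | data) = 0.66555, P(urn C | data) = 0.092437.
Averaging over the posterior, P(black next | data) = (7/8)(0.24202) + (1)(0.66555) + (1)(0.092437) = 0.96975.

0.9697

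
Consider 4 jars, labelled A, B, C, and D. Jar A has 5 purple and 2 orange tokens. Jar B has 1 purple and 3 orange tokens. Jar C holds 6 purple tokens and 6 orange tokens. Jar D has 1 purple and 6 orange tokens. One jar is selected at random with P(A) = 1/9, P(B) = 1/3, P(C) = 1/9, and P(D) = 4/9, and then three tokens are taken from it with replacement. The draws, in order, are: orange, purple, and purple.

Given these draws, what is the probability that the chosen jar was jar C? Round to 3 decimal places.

Compute the likelihood of the observed sequence for each case: P(data | jar A) = (2/7)(5/7)(5/7) = 0.14577; P(data | jar B) = (3/4)(1/4)(1/4) = 0.046875; P(data | jar C) = (6/12)(6/12)(6/12) = 0.125; P(data | jar D) = (6/7)(1/7)(1/7) = 0.017493.
Multiplying each by its prior: 1/9 · 0.14577 = 0.016197, 1/3 · 0.046875 = 0.015625, 1/9 · 0.125 = 0.013889, 4/9 · 0.017493 = 0.0077745; these sum to 0.053485.
So P(jar C | data) = (0.013889) / (0.053485) = 0.25968.

0.260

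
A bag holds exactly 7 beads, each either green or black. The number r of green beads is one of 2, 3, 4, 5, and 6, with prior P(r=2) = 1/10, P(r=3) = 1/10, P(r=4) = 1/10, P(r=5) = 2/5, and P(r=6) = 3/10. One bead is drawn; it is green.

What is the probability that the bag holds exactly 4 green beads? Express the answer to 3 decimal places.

0.085

The likelihood of this draw under each hypothesis: P(data | r = 2) = (2/7) = 2/7; P(data | r = 3) = (3/7) = 3/7; P(data | r = 4) = (4/7) = 4/7; P(data | r = 5) = (5/7) = 5/7; P(data | r = 6) = (6/7) = 6/7.
The prior-weighted likelihoods are 1/10 · 2/7 = 1/35, 1/10 · 3/7 = 3/70, 1/10 · 4/7 = 2/35, 2/5 · 5/7 = 2/7, 3/10 · 6/7 = 9/35; these sum to 47/70.
Hence P(r = 4 | data) = (2/35) / (47/70) = 4/47.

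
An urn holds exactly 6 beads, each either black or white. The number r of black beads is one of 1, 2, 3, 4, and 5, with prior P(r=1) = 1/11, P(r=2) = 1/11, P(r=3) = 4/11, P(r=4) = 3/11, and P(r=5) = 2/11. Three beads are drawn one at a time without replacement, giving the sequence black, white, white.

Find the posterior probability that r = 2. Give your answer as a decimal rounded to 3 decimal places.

0.171

Under each hypothesis, the probability of the observed sequence is: P(data | r = 1) = (1/6)(5/5)(4/4) = 1/6; P(data | r = 2) = (2/6)(4/5)(3/4) = 1/5; P(data | r = 3) = (3/6)(3/5)(2/4) = 3/20; P(data | r = 4) = (4/6)(2/5)(1/4) = 1/15; P(data | r = 5) = (5/6)(1/5)(0/4) = 0.
Weighting by the prior gives 1/11 · 1/6 = 1/66, 1/11 · 1/5 = 1/55, 4/11 · 3/20 = 3/55, 3/11 · 1/15 = 1/55, 2/11 · 0 = 0; summing to 7/66.
Hence P(r = 2 | data) = (1/55) / (7/66) = 6/35.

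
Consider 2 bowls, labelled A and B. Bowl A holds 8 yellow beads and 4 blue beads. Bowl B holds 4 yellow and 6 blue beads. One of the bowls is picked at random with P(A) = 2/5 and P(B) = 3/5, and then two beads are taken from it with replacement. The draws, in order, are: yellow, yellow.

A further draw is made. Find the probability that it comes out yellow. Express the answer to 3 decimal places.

0.573

The likelihood of the observed sequence under each hypothesis: P(data | bowl A) = (8/12)(8/12) = 0.44444; P(data | bowl B) = (4/10)(4/10) = 0.16.
Weighting by the prior gives 2/5 · 0.44444 = 0.17778, 3/5 · 0.16 = 0.096; summing to 0.27378.
Normalising, the posterior is P(bowl A | data) = 0.64935, P(bowl B | data) = 0.35065.
The predictive probability is P(yellow next | data) = (2/3)(0.64935) + (2/5)(0.35065) = 0.57316.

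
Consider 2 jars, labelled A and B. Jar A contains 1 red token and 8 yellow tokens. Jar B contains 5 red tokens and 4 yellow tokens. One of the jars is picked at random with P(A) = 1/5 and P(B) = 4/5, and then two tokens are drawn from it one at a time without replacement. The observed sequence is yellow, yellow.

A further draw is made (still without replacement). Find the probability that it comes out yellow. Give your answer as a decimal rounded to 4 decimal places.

For each hypothesis, P(data | H) works out to: P(data | jar A) = (8/9)(7/8) = 7/9; P(data | jar B) = (4/9)(3/8) = 1/6.
Multiplying each by its prior: 1/5 · 7/9 = 7/45, 4/5 · 1/6 = 2/15; with total 13/45.
The posterior is then P(jar A | data) = 7/13, P(jar B | data) = 6/13.
So P(yellow next | data) = Σ P(yellow next | H) P(H | data) = (6/7)(7/13) + (2/7)(6/13) = 54/91.

0.5934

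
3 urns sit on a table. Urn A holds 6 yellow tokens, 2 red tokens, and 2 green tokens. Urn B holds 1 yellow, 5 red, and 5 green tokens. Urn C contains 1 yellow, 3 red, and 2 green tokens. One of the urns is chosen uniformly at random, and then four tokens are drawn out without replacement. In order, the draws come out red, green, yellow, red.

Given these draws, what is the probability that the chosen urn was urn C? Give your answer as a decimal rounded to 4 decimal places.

Under each hypothesis, the probability of the observed sequence is: P(data | urn A) = (2/10)(2/9)(6/8)(1/7) = 0.0047619; P(data | urn B) = (5/11)(5/10)(1/9)(4/8) = 0.012626; P(data | urn C) = (3/6)(2/5)(1/4)(2/3) = 0.033333.
The prior-weighted likelihoods are 1/3 · 0.0047619 = 0.0015873, 1/3 · 0.012626 = 0.0042088, 1/3 · 0.033333 = 0.011111; these sum to 0.016907.
Hence P(urn C | data) = (0.011111) / (0.016907) = 0.65718.

0.6572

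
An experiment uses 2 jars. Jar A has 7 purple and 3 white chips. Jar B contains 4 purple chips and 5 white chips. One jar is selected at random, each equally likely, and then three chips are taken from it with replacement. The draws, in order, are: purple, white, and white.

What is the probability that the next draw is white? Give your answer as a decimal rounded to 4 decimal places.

0.4751

The likelihood of the observed sequence under each hypothesis: P(data | jar A) = (7/10)(3/10)(3/10) = 0.063; P(data | jar B) = (4/9)(5/9)(5/9) = 0.13717.
The prior-weighted likelihoods are 1/2 · 0.063 = 0.0315, 1/2 · 0.13717 = 0.068587; these sum to 0.10009.
Normalising, the posterior is P(jar A | data) = 0.31473, P(jar B | data) = 0.68527.
Averaging over the posterior, P(white next | data) = (3/10)(0.31473) + (5/9)(0.68527) = 0.47513.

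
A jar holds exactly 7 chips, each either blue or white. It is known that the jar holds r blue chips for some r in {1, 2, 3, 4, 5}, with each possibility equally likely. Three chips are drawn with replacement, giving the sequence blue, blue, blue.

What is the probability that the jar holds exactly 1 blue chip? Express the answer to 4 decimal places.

Compute the likelihood of the observed sequence for each case: P(data | r = 1) = (1/7)(1/7)(1/7) = 0.0029155; P(data | r = 2) = (2/7)(2/7)(2/7) = 0.023324; P(data | r = 3) = (3/7)(3/7)(3/7) = 0.078717; P(data | r = 4) = (4/7)(4/7)(4/7) = 0.18659; P(data | r = 5) = (5/7)(5/7)(5/7) = 0.36443.
Weighting by the prior gives 1/5 · 0.0029155 = 0.00058309, 1/5 · 0.023324 = 0.0046647, 1/5 · 0.078717 = 0.015743, 1/5 · 0.18659 = 0.037318, 1/5 · 0.36443 = 0.072886; with total 0.1312.
So P(r = 1 | data) = (0.00058309) / (0.1312) = 0.0044444.

0.0044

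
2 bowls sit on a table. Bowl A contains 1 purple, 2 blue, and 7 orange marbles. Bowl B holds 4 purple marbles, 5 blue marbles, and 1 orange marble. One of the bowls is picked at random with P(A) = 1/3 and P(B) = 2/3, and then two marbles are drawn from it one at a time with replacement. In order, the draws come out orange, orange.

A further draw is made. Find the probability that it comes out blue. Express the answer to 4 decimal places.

0.2118

The likelihood of the observed sequence under each hypothesis: P(data | bowl A) = (7/10)(7/10) = 49/100; P(data | bowl B) = (1/10)(1/10) = 1/100.
Multiplying each by its prior: 1/3 · 49/100 = 49/300, 2/3 · 1/100 = 1/150; these sum to 17/100.
The posterior is then P(bowl A | data) = 49/51, P(bowl B | data) = 2/51.
The predictive probability is P(blue next | data) = (1/5)(49/51) + (1/2)(2/51) = 18/85.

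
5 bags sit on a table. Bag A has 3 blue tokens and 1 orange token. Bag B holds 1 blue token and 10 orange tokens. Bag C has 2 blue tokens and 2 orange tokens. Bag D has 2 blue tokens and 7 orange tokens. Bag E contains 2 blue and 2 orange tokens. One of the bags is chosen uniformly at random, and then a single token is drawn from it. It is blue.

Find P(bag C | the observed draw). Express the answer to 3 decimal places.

0.242

Under each hypothesis, the probability of this draw is: P(data | bag A) = (3/4) = 0.75; P(data | bag B) = (1/11) = 0.090909; P(data | bag C) = (2/4) = 0.5; P(data | bag D) = (2/9) = 0.22222; P(data | bag E) = (2/4) = 0.5.
Weighting by the prior gives 1/5 · 0.75 = 0.15, 1/5 · 0.090909 = 0.018182, 1/5 · 0.5 = 0.1, 1/5 · 0.22222 = 0.044444, 1/5 · 0.5 = 0.1; with total 0.41263.
By Bayes' rule, P(bag C | data) = (0.1) / (0.41263) = 0.24235.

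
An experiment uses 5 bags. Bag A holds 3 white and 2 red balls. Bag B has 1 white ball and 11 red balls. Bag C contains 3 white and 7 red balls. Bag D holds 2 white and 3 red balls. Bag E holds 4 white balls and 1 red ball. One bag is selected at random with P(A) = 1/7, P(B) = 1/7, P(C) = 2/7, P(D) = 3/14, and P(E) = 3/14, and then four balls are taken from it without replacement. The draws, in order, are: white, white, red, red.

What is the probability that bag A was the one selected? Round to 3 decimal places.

The likelihood of the observed sequence under each hypothesis: P(data | bag A) = (3/5)(2/4)(2/3)(1/2) = 1/10; P(data | bag B) = (1/12)(0/11) = 0; P(data | bag C) = (3/10)(2/9)(7/8)(6/7) = 1/20; P(data | bag D) = (2/5)(1/4)(3/3)(2/2) = 1/10; P(data | bag E) = (4/5)(3/4)(1/3)(0/2) = 0.
The prior-weighted likelihoods are 1/7 · 1/10 = 1/70, 1/7 · 0 = 0, 2/7 · 1/20 = 1/70, 3/14 · 1/10 = 3/140, 3/14 · 0 = 0; summing to 1/20.
Hence P(bag A | data) = (1/70) / (1/20) = 2/7.

0.286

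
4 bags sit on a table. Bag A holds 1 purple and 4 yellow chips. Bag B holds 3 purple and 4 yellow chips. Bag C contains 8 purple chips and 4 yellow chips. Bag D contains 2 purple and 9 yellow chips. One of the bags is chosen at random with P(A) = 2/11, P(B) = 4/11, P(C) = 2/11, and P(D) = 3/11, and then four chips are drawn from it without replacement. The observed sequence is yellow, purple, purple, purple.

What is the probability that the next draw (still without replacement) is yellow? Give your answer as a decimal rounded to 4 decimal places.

0.5847

Under each hypothesis, the probability of the observed sequence is: P(data | bag A) = (4/5)(1/4)(0/3) = 0; P(data | bag B) = (4/7)(3/6)(2/5)(1/4) = 0.028571; P(data | bag C) = (4/12)(8/11)(7/10)(6/9) = 0.11313; P(data | bag D) = (9/11)(2/10)(1/9)(0/8) = 0.
The prior-weighted likelihoods are 2/11 · 0 = 0, 4/11 · 0.028571 = 0.01039, 2/11 · 0.11313 = 0.020569, 3/11 · 0 = 0; these sum to 0.030959.
Normalising, the posterior is P(bag A | data) = 0, P(bag B | data) = 0.33559, P(bag C | data) = 0.66441, P(bag D | data) = 0.
The predictive probability is P(yellow next | data) = (1)(0.33559) + (3/8)(0.66441) = 0.58475.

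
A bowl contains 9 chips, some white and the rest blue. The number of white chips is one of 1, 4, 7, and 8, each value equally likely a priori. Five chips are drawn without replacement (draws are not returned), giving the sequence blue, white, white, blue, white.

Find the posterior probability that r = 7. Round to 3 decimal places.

The likelihood of the observed sequence under each hypothesis: P(data | r = 1) = (8/9)(1/8)(0/7) = 0; P(data | r = 4) = (5/9)(4/8)(3/7)(4/6)(2/5) = 2/63; P(data | r = 7) = (2/9)(7/8)(6/7)(1/6)(5/5) = 1/36; P(data | r = 8) = (1/9)(8/8)(7/7)(0/6) = 0.
Multiplying each by its prior: 1/4 · 0 = 0, 1/4 · 2/63 = 1/126, 1/4 · 1/36 = 1/144, 1/4 · 0 = 0; with total 5/336.
So P(r = 7 | data) = (1/144) / (5/336) = 7/15.

0.467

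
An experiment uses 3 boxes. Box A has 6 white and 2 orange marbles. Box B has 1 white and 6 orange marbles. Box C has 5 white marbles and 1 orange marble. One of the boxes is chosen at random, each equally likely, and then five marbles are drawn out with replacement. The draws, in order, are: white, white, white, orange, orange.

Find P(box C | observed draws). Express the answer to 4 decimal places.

Compute the likelihood of the observed sequence for each case: P(data | box A) = (6/8)(6/8)(6/8)(2/8)(2/8) = 0.026367; P(data | box B) = (1/7)(1/7)(1/7)(6/7)(6/7) = 0.002142; P(data | box C) = (5/6)(5/6)(5/6)(1/6)(1/6) = 0.016075.
Multiplying each by its prior: 1/3 · 0.026367 = 0.0087891, 1/3 · 0.002142 = 0.00071399, 1/3 · 0.016075 = 0.0053584; these sum to 0.014861.
By Bayes' rule, P(box C | data) = (0.0053584) / (0.014861) = 0.36056.

0.3606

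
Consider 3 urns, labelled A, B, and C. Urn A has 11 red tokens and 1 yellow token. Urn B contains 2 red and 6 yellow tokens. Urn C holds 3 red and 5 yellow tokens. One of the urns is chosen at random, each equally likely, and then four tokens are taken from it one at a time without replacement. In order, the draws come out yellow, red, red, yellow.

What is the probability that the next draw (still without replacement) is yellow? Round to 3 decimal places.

0.833

The likelihood of the observed sequence under each hypothesis: P(data | urn A) = (1/12)(11/11)(10/10)(0/9) = 0; P(data | urn B) = (6/8)(2/7)(1/6)(5/5) = 1/28; P(data | urn C) = (5/8)(3/7)(2/6)(4/5) = 1/14.
Multiplying each by its prior: 1/3 · 0 = 0, 1/3 · 1/28 = 1/84, 1/3 · 1/14 = 1/42; with total 1/28.
The posterior is then P(urn A | data) = 0, P(urn B | data) = 1/3, P(urn C | data) = 2/3.
So P(yellow next | data) = Σ P(yellow next | H) P(H | data) = (1)(1/3) + (3/4)(2/3) = 5/6.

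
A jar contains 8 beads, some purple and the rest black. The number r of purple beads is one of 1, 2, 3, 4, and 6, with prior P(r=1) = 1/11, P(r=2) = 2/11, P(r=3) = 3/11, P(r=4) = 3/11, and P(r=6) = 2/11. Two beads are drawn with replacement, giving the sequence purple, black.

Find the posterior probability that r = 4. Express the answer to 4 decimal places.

0.3243

For each hypothesis, P(data | H) works out to: P(data | r = 1) = (1/8)(7/8) = 7/64; P(data | r = 2) = (2/8)(6/8) = 3/16; P(data | r = 3) = (3/8)(5/8) = 15/64; P(data | r = 4) = (4/8)(4/8) = 1/4; P(data | r = 6) = (6/8)(2/8) = 3/16.
Weighting by the prior gives 1/11 · 7/64 = 7/704, 2/11 · 3/16 = 3/88, 3/11 · 15/64 = 45/704, 3/11 · 1/4 = 3/44, 2/11 · 3/16 = 3/88; these sum to 37/176.
By Bayes' rule, P(r = 4 | data) = (3/44) / (37/176) = 12/37.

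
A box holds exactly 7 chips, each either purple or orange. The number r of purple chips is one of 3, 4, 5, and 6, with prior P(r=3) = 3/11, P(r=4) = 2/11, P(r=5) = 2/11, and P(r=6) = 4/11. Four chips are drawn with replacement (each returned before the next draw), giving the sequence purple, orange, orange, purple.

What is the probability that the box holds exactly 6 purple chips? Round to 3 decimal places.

The likelihood of the observed sequence under each hypothesis: P(data | r = 3) = (3/7)(4/7)(4/7)(3/7) = 0.059975; P(data | r = 4) = (4/7)(3/7)(3/7)(4/7) = 0.059975; P(data | r = 5) = (5/7)(2/7)(2/7)(5/7) = 0.041649; P(data | r = 6) = (6/7)(1/7)(1/7)(6/7) = 0.014994.
The prior-weighted likelihoods are 3/11 · 0.059975 = 0.016357, 2/11 · 0.059975 = 0.010905, 2/11 · 0.041649 = 0.0075726, 4/11 · 0.014994 = 0.0054523; these sum to 0.040286.
So P(r = 6 | data) = (0.0054523) / (0.040286) = 0.13534.

0.135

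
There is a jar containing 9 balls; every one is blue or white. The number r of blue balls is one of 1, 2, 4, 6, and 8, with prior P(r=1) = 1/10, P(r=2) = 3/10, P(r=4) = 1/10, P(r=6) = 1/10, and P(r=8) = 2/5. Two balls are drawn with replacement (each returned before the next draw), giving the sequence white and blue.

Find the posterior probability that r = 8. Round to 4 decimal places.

The likelihood of the observed sequence under each hypothesis: P(data | r = 1) = (8/9)(1/9) = 8/81; P(data | r = 2) = (7/9)(2/9) = 14/81; P(data | r = 4) = (5/9)(4/9) = 20/81; P(data | r = 6) = (3/9)(6/9) = 2/9; P(data | r = 8) = (1/9)(8/9) = 8/81.
Weighting by the prior gives 1/10 · 8/81 = 4/405, 3/10 · 14/81 = 7/135, 1/10 · 20/81 = 2/81, 1/10 · 2/9 = 1/45, 2/5 · 8/81 = 16/405; summing to 4/27.
So P(r = 8 | data) = (16/405) / (4/27) = 4/15.

0.2667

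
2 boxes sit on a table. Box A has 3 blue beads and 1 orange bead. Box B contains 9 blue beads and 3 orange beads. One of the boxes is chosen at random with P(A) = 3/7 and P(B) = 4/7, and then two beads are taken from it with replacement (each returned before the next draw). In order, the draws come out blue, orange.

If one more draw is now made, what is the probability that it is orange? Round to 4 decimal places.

The likelihood of the observed sequence under each hypothesis: P(data | box A) = (3/4)(1/4) = 3/16; P(data | box B) = (9/12)(3/12) = 3/16.
The prior-weighted likelihoods are 3/7 · 3/16 = 9/112, 4/7 · 3/16 = 3/28; summing to 3/16.
Normalising, the posterior is P(box A | data) = 3/7, P(box B | data) = 4/7.
Averaging over the posterior, P(orange next | data) = (1/4)(3/7) + (1/4)(4/7) = 1/4.

0.2500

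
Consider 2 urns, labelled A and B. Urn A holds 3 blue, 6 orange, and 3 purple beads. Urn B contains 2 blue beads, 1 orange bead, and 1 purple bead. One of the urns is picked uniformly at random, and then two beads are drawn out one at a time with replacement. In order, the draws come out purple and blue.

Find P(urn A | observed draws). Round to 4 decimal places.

0.3333

The likelihood of the observed sequence under each hypothesis: P(data | urn A) = (3/12)(3/12) = 1/16; P(data | urn B) = (1/4)(2/4) = 1/8.
The prior-weighted likelihoods are 1/2 · 1/16 = 1/32, 1/2 · 1/8 = 1/16; with total 3/32.
Therefore the posterior P(urn A | data) = (1/32) / (3/32) = 1/3.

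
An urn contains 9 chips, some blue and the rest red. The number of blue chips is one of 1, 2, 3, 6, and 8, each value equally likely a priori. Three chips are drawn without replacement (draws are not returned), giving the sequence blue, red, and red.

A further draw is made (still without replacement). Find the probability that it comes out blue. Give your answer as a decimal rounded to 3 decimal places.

0.278

The likelihood of the observed sequence under each hypothesis: P(data | r = 1) = (1/9)(8/8)(7/7) = 1/9; P(data | r = 2) = (2/9)(7/8)(6/7) = 1/6; P(data | r = 3) = (3/9)(6/8)(5/7) = 5/28; P(data | r = 6) = (6/9)(3/8)(2/7) = 1/14; P(data | r = 8) = (8/9)(1/8)(0/7) = 0.
Weighting by the prior gives 1/5 · 1/9 = 1/45, 1/5 · 1/6 = 1/30, 1/5 · 5/28 = 1/28, 1/5 · 1/14 = 1/70, 1/5 · 0 = 0; with total 19/180.
Dividing through by the total gives posterior P(r = 1 | data) = 4/19, P(r = 2 | data) = 6/19, P(r = 3 | data) = 45/133, P(r = 6 | data) = 18/133, P(r = 8 | data) = 0.
Averaging over the posterior, P(blue next | data) = (0)(4/19) + (1/6)(6/19) + (1/3)(45/133) + (5/6)(18/133) = 37/133.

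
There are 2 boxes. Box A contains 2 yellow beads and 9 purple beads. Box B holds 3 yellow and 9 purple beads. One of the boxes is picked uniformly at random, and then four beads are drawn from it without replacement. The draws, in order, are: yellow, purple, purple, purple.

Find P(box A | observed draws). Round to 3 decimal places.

0.500

The likelihood of the observed sequence under each hypothesis: P(data | box A) = (2/11)(9/10)(8/9)(7/8) = 7/55; P(data | box B) = (3/12)(9/11)(8/10)(7/9) = 7/55.
Weighting by the prior gives 1/2 · 7/55 = 7/110, 1/2 · 7/55 = 7/110; with total 7/55.
Hence P(box A | data) = (7/110) / (7/55) = 1/2.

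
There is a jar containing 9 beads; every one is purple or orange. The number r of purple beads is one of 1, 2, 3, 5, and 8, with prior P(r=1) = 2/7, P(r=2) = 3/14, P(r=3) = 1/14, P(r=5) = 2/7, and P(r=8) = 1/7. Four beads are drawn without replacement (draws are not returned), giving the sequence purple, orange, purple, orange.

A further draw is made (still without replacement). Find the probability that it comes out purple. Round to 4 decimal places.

Compute the likelihood of the observed sequence for each case: P(data | r = 1) = (1/9)(8/8)(0/7) = 0; P(data | r = 2) = (2/9)(7/8)(1/7)(6/6) = 0.027778; P(data | r = 3) = (3/9)(6/8)(2/7)(5/6) = 0.059524; P(data | r = 5) = (5/9)(4/8)(4/7)(3/6) = 0.079365; P(data | r = 8) = (8/9)(1/8)(7/7)(0/6) = 0.
The prior-weighted likelihoods are 2/7 · 0 = 0, 3/14 · 0.027778 = 0.0059524, 1/14 · 0.059524 = 0.0042517, 2/7 · 0.079365 = 0.022676, 1/7 · 0 = 0; summing to 0.03288.
Normalising, the posterior is P(r = 1 | data) = 0, P(r = 2 | data) = 0.18103, P(r = 3 | data) = 0.12931, P(r = 5 | data) = 0.68966, P(r = 8 | data) = 0.
So P(purple next | data) = Σ P(purple next | H) P(H | data) = (0)(0.18103) + (1/5)(0.12931) + (3/5)(0.68966) = 0.43966.

0.4397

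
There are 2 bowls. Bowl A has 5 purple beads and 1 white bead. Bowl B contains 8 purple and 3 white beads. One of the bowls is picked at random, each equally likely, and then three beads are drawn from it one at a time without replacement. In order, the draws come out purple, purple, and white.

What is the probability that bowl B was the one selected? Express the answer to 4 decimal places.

The likelihood of the observed sequence under each hypothesis: P(data | bowl A) = (5/6)(4/5)(1/4) = 1/6; P(data | bowl B) = (8/11)(7/10)(3/9) = 28/165.
Weighting by the prior gives 1/2 · 1/6 = 1/12, 1/2 · 28/165 = 14/165; summing to 37/220.
So P(bowl B | data) = (14/165) / (37/220) = 56/111.

0.5045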